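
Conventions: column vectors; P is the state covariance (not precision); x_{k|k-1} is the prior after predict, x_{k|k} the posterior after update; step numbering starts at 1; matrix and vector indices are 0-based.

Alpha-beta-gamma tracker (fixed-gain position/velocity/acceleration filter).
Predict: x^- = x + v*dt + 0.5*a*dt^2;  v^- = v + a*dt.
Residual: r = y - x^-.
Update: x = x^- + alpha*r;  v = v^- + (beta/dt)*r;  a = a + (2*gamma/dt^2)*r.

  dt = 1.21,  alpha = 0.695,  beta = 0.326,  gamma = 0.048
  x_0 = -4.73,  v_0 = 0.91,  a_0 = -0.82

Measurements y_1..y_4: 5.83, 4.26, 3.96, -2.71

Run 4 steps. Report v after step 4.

step 1: x_pred=-4.2292  r=10.0592  x^+=2.7619  v^+=2.6280  a^+=-0.1604
step 2: x_pred=5.8243  r=-1.5643  x^+=4.7371  v^+=2.0124  a^+=-0.2630
step 3: x_pred=6.9796  r=-3.0196  x^+=4.8810  v^+=0.8806  a^+=-0.4610
step 4: x_pred=5.6090  r=-8.3190  x^+=-0.1727  v^+=-1.9185  a^+=-1.0065

v_post = -1.9185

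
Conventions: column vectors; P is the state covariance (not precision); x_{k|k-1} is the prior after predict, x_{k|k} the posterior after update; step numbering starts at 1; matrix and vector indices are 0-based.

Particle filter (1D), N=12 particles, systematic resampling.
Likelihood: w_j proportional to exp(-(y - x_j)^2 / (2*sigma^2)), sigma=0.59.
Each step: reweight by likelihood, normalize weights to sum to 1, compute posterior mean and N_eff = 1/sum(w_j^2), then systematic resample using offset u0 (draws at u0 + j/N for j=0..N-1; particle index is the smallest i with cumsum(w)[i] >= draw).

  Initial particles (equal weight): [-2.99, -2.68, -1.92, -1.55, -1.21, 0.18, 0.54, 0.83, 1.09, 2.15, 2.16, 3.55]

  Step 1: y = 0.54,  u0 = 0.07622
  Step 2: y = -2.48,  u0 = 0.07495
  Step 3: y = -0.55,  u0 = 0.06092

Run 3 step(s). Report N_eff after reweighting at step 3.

N_eff = 11.6332

step 1: w=[0.0000, 0.0000, 0.0000, 0.0006, 0.0036, 0.2423, 0.2919, 0.2587, 0.1890, 0.0071, 0.0067, 0.0000]  mean=0.6465  Neff=4.0530  idx=[5, 5, 5, 6, 6, 6, 7, 7, 7, 8, 8, 9]
step 2: w=[0.3154, 0.3154, 0.3154, 0.0167, 0.0167, 0.0167, 0.0012, 0.0012, 0.0012, 0.0001, 0.0001, 0.0000]  mean=0.2006  Neff=3.3424  idx=[0, 0, 0, 1, 1, 1, 1, 2, 2, 2, 2, 5]
step 3: w=[0.0878, 0.0878, 0.0878, 0.0878, 0.0878, 0.0878, 0.0878, 0.0878, 0.0878, 0.0878, 0.0878, 0.0343]  mean=0.1923  Neff=11.6332  idx=[0, 1, 2, 3, 4, 5, 6, 7, 8, 9, 10, 11]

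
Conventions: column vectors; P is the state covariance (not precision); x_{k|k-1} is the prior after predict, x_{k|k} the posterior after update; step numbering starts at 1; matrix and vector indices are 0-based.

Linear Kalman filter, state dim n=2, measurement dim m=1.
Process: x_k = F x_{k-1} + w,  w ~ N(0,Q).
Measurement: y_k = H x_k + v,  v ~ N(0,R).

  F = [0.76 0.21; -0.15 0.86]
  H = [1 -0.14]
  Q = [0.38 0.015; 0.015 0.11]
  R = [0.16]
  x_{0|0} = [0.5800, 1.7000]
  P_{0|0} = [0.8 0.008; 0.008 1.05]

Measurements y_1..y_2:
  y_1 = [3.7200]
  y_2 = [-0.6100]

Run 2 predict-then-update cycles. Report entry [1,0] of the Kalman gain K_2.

K[1,0] = 0.2037

step 1: x^-=[0.7978, 1.3750]  P^-=[0.8909 0.1184; 0.1184 0.9025]  S=[1.0355]  K=[0.8444; -0.0077]  nu=[3.1147]  x^+=[3.4279, 1.3511]  P^+=[0.1526 0.1251; 0.1251 0.9025]
step 2: x^-=[2.8889, 0.6478]  P^-=[0.5479 0.2384; 0.2384 0.7486]  S=[0.6558]  K=[0.7845; 0.2037]  nu=[-3.4082]  x^+=[0.2150, -0.0466]  P^+=[0.1442 0.1336; 0.1336 0.7214]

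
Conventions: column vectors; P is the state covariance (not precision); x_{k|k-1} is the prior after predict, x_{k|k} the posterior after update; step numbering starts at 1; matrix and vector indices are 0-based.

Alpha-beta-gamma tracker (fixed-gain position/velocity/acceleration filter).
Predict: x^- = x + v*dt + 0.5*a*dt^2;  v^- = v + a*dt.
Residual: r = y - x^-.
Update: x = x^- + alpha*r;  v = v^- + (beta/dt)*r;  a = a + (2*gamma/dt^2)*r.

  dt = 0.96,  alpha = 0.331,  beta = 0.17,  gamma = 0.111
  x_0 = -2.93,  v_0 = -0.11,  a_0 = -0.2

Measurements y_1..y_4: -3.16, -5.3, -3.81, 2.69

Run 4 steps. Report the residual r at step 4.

resid = 8.7023

step 1: x_pred=-3.1278  r=-0.0322  x^+=-3.1384  v^+=-0.3077  a^+=-0.2078
step 2: x_pred=-3.5296  r=-1.7704  x^+=-4.1156  v^+=-0.8207  a^+=-0.6342
step 3: x_pred=-5.1957  r=1.3857  x^+=-4.7370  v^+=-1.1842  a^+=-0.3004
step 4: x_pred=-6.0123  r=8.7023  x^+=-3.1318  v^+=0.0684  a^+=1.7958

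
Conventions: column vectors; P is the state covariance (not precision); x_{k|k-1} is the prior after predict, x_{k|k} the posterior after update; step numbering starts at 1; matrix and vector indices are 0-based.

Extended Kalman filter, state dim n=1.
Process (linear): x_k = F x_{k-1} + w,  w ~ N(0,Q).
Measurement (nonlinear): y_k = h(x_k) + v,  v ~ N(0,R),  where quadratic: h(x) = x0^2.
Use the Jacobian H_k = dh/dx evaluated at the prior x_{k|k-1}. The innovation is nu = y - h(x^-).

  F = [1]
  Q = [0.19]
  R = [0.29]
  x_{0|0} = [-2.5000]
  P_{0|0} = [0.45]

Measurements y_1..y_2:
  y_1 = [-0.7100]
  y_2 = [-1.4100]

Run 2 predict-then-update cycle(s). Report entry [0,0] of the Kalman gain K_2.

K[0,0] = -0.3447

step 1: x^-=[-2.5000]  P^-=[0.6400]  H_jac=[-5.0000]  S=[16.2900]  K=[-0.1964]  nu=[-6.9600]  x^+=[-1.1328]  P^+=[0.0114]
step 2: x^-=[-1.1328]  P^-=[0.2014]  H_jac=[-2.2656]  S=[1.3237]  K=[-0.3447]  nu=[-2.6932]  x^+=[-0.2045]  P^+=[0.0441]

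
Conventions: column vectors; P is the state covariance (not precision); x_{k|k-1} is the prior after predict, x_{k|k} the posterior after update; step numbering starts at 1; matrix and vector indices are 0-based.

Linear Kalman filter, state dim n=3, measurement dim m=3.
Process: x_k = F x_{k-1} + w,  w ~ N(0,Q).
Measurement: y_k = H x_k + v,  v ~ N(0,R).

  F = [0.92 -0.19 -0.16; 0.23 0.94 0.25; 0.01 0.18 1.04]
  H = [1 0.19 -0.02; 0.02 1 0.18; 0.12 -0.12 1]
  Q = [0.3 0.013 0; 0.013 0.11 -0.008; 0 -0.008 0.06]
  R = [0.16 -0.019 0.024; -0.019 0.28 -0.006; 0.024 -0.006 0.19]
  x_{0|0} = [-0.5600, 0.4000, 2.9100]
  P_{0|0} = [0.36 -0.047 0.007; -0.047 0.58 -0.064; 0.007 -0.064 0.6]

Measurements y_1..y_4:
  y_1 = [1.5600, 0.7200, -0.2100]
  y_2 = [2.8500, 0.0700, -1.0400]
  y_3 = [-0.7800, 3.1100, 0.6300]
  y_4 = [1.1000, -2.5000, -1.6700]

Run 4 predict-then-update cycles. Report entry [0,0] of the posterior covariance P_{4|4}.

P_post[0,0] = 0.1196

step 1: x^-=[-1.0568, 0.9747, 3.0928]  P^-=[0.6515 -0.0630 -0.1029; -0.0630 0.6294 0.1808; -0.1029 0.1808 0.7038]  S=[0.8133 0.0320 0.0120; 0.0320 0.9943 0.2119; 0.0120 0.2119 0.8460]  K=[0.7926 -0.0926 -0.0083; 0.0394 0.6747 -0.0541; -0.1186 0.1499 0.7558]  nu=[2.4935, -0.7903, -3.0590]  x^+=[1.0182, 0.7053, 0.3664]  P^+=[0.1365 -0.0430 -0.0035; -0.0430 0.1868 0.0142; -0.0035 0.0142 0.1420]
step 2: x^-=[0.7442, 0.9887, 0.5182]  P^-=[0.4428 -0.0360 -0.0424; -0.0360 0.2788 0.0723; -0.0424 0.0723 0.2247]  S=[0.6005 -0.0007 0.0414; -0.0007 0.5906 0.0668; 0.0414 0.0668 0.3986]  K=[0.7294 -0.0548 -0.0288; 0.0264 0.4928 0.0013; -0.0907 0.1310 0.5167]  nu=[1.9283, -1.0269, -1.5289]  x^+=[2.2510, 0.5315, -0.5811]  P^+=[0.1227 -0.0304 -0.0060; -0.0304 0.1349 0.0178; -0.0060 0.0178 0.0981]
step 3: x^-=[2.0630, 0.8721, -0.4862]  P^-=[0.4247 -0.0187 -0.0345; -0.0187 0.2363 0.0558; -0.0345 0.0558 0.1769]  S=[0.5872 0.0096 0.0441; 0.0096 0.5413 0.0494; 0.0441 0.0494 0.3552]  K=[0.7215 -0.0402 -0.0315; 0.0351 0.4535 0.0034; -0.0834 0.1199 0.4610]  nu=[-3.0184, 2.2842, 0.9733]  x^+=[-0.2372, 1.8053, 0.4883]  P^+=[0.1203 -0.0261 -0.0060; -0.0261 0.1238 0.0168; -0.0060 0.0168 0.0876]
step 4: x^-=[-0.6394, 1.7645, 0.8304]  P^-=[0.4204 -0.0131 -0.0315; -0.0131 0.2271 0.0504; -0.0315 0.0504 0.1648]  S=[0.5846 0.0139 0.0455; 0.0139 0.5300 0.0438; 0.0455 0.0438 0.3449]  K=[0.7193 -0.0358 -0.0309; 0.0391 0.4440 0.0008; -0.0806 0.1151 0.4454]  nu=[1.4207, -4.4012, -2.2119]  x^+=[0.6084, -0.1361, -0.7758]  P^+=[0.1196 -0.0249 -0.0057; -0.0249 0.1212 0.0160; -0.0057 0.0160 0.0846]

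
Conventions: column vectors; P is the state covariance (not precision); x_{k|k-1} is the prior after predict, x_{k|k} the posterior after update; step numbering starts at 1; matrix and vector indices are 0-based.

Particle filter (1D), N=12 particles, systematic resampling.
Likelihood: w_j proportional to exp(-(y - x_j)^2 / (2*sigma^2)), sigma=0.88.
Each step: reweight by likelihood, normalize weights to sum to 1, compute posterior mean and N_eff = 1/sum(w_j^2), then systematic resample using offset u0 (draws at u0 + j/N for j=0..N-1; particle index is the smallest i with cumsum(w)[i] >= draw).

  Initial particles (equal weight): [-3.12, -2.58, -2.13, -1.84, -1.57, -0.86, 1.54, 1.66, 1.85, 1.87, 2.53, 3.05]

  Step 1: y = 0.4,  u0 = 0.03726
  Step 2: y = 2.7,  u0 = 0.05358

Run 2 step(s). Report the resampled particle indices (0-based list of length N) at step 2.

resampled_idx = [3, 4, 5, 6, 7, 7, 8, 9, 9, 10, 11, 11]

step 1: w=[0.0002, 0.0017, 0.0086, 0.0211, 0.0439, 0.1930, 0.2324, 0.1930, 0.1384, 0.1333, 0.0287, 0.0058]  mean=0.9767  Neff=5.9278  idx=[4, 5, 5, 6, 6, 6, 7, 7, 8, 8, 9, 9]
step 2: w=[0.0000, 0.0001, 0.0001, 0.0876, 0.0876, 0.0876, 0.1038, 0.1038, 0.1309, 0.1309, 0.1338, 0.1338]  mean=1.7341  Neff=8.7207  idx=[3, 4, 5, 6, 7, 7, 8, 9, 9, 10, 11, 11]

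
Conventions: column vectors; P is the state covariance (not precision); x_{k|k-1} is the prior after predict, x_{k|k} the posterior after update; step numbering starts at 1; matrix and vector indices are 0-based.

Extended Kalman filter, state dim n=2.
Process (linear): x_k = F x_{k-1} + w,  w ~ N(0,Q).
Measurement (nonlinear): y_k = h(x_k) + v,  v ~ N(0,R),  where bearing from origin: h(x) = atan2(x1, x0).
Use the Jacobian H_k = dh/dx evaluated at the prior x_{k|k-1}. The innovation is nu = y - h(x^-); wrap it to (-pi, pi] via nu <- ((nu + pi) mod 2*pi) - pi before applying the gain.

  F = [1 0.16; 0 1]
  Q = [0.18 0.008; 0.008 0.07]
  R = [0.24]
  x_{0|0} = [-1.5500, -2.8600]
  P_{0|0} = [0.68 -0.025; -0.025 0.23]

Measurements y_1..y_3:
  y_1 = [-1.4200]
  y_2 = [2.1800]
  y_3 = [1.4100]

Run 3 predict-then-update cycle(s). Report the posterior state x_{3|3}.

step 1: x^-=[-2.0076, -2.8600]  P^-=[0.8579 0.0198; 0.0198 0.3000]  H_jac=[0.2342 -0.1644]  S=[0.2937]  K=[0.6732; -0.1522]  nu=[0.7628]  x^+=[-1.4941, -2.9761]  P^+=[0.7248 0.0499; 0.0499 0.2932]
step 2: x^-=[-1.9702, -2.9761]  P^-=[0.9283 0.1048; 0.1048 0.3632]  H_jac=[0.2336 -0.1547]  S=[0.2918]  K=[0.6877; -0.1086]  nu=[-1.9476]  x^+=[-3.3096, -2.7646]  P^+=[0.7903 0.1266; 0.1266 0.3598]
step 3: x^-=[-3.7519, -2.7646]  P^-=[1.0200 0.1922; 0.1922 0.4298]  H_jac=[0.1273 -0.1727]  S=[0.2609]  K=[0.3704; -0.1908]  nu=[-2.3666]  x^+=[-4.6285, -2.3130]  P^+=[0.9842 0.2106; 0.2106 0.4203]

x_post = [-4.6285, -2.3130]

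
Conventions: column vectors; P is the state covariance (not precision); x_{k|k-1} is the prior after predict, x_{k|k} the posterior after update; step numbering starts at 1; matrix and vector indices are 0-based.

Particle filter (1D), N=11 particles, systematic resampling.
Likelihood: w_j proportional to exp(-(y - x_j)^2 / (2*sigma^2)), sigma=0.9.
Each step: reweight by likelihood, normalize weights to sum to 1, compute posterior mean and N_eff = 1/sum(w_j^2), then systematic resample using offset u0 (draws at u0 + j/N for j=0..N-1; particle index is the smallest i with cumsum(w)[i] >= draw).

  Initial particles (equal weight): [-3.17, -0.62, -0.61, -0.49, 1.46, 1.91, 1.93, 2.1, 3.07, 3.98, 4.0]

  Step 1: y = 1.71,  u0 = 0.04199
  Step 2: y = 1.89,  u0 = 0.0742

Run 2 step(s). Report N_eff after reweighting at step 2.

N_eff = 10.6678

step 1: w=[0.0000, 0.0081, 0.0083, 0.0116, 0.2217, 0.2248, 0.2236, 0.2098, 0.0736, 0.0096, 0.0090]  mean=1.9094  Neff=5.0121  idx=[4, 4, 4, 5, 5, 6, 6, 6, 7, 7, 8]
step 2: w=[0.0888, 0.0888, 0.0888, 0.0996, 0.0996, 0.0995, 0.0995, 0.0995, 0.0969, 0.0969, 0.0422]  mean=1.8818  Neff=10.6678  idx=[0, 1, 2, 3, 4, 5, 6, 7, 8, 9, 10]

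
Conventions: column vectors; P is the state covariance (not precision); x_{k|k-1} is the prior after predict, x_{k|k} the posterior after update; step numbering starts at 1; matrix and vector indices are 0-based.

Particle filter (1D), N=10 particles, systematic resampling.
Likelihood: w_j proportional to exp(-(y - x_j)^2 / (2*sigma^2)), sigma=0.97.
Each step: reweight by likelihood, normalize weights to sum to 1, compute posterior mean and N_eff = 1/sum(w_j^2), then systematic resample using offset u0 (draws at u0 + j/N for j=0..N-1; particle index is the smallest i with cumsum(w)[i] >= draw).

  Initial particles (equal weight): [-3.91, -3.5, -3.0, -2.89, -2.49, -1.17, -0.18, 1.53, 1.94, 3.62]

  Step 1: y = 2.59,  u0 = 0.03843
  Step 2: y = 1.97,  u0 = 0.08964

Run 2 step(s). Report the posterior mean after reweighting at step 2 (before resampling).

post_mean = 1.9503

step 1: w=[0.0000, 0.0000, 0.0000, 0.0000, 0.0000, 0.0003, 0.0088, 0.2843, 0.4127, 0.2940]  mean=2.2978  Neff=2.9618  idx=[7, 7, 7, 8, 8, 8, 8, 9, 9, 9]
step 2: w=[0.1217, 0.1217, 0.1217, 0.1349, 0.1349, 0.1349, 0.1349, 0.0318, 0.0318, 0.0318]  mean=1.9503  Neff=8.3156  idx=[0, 1, 2, 3, 3, 4, 5, 6, 6, 9]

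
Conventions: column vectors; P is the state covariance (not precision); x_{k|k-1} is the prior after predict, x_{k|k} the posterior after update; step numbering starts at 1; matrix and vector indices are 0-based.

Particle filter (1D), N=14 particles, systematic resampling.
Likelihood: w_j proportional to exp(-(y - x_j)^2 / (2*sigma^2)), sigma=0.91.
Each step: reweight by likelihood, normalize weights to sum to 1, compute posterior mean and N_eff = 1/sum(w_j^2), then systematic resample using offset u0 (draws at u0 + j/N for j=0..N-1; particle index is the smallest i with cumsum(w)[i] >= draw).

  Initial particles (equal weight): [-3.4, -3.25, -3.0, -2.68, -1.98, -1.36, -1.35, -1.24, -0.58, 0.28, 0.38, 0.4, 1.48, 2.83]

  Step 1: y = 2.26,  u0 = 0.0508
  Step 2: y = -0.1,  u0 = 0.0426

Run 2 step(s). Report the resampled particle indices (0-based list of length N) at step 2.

step 1: w=[0.0000, 0.0000, 0.0000, 0.0000, 0.0000, 0.0002, 0.0002, 0.0003, 0.0041, 0.0504, 0.0637, 0.0666, 0.3725, 0.4420]  mean=1.8637  Neff=2.8974  idx=[9, 11, 12, 12, 12, 12, 12, 12, 13, 13, 13, 13, 13, 13]
step 2: w=[0.2920, 0.2739, 0.0706, 0.0706, 0.0706, 0.0706, 0.0706, 0.0706, 0.0018, 0.0018, 0.0018, 0.0018, 0.0018, 0.0018]  mean=0.8483  Neff=5.2583  idx=[0, 0, 0, 0, 1, 1, 1, 1, 2, 3, 4, 5, 6, 7]

resampled_idx = [0, 0, 0, 0, 1, 1, 1, 1, 2, 3, 4, 5, 6, 7]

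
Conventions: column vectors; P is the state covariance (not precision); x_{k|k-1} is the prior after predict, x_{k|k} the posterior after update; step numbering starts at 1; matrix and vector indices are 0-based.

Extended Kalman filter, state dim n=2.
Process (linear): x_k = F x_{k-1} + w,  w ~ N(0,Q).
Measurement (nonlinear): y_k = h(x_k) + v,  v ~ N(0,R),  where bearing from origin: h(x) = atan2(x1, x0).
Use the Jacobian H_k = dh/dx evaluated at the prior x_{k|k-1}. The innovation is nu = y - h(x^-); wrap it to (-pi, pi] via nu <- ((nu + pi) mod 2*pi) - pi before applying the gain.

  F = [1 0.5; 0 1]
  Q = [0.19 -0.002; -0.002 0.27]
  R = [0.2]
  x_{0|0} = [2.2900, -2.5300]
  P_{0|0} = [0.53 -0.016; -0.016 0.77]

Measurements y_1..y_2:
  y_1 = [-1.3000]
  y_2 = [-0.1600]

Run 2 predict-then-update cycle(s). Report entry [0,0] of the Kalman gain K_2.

step 1: x^-=[1.0250, -2.5300]  P^-=[0.8965 0.3670; 0.3670 1.0400]  H_jac=[0.3395 0.1376]  S=[0.3573]  K=[0.9932; 0.7491]  nu=[-0.1141]  x^+=[0.9116, -2.6155]  P^+=[0.5441 0.1012; 0.1012 0.8395]
step 2: x^-=[-0.3961, -2.6155]  P^-=[1.0451 0.5189; 0.5189 1.1095]  H_jac=[0.3738 -0.0566]  S=[0.3276]  K=[1.1027; 0.4003]  nu=[1.5611]  x^+=[1.3253, -1.9905]  P^+=[0.6467 0.3743; 0.3743 1.0570]

K[0,0] = 1.1027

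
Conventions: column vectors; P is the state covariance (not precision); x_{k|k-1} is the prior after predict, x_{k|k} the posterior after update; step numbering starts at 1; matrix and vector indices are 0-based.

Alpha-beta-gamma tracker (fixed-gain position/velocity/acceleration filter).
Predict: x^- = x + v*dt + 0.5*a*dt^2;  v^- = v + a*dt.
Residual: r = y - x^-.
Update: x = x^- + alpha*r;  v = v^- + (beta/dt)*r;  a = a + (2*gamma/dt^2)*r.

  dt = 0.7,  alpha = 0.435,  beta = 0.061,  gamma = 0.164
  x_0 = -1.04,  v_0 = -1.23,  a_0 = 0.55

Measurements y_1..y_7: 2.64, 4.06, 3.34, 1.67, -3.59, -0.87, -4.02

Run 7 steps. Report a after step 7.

a_post = -18.1606

step 1: x_pred=-1.7663  r=4.4062  x^+=0.1505  v^+=-0.4610  a^+=3.4995
step 2: x_pred=0.6851  r=3.3749  x^+=2.1532  v^+=2.2827  a^+=5.7586
step 3: x_pred=5.1619  r=-1.8219  x^+=4.3694  v^+=6.1550  a^+=4.5390
step 4: x_pred=9.7899  r=-8.1199  x^+=6.2578  v^+=8.6247  a^+=-0.8964
step 5: x_pred=12.0754  r=-15.6654  x^+=5.2610  v^+=6.6321  a^+=-11.3826
step 6: x_pred=7.1147  r=-7.9847  x^+=3.6413  v^+=-2.0316  a^+=-16.7274
step 7: x_pred=-1.8790  r=-2.1410  x^+=-2.8103  v^+=-13.9274  a^+=-18.1606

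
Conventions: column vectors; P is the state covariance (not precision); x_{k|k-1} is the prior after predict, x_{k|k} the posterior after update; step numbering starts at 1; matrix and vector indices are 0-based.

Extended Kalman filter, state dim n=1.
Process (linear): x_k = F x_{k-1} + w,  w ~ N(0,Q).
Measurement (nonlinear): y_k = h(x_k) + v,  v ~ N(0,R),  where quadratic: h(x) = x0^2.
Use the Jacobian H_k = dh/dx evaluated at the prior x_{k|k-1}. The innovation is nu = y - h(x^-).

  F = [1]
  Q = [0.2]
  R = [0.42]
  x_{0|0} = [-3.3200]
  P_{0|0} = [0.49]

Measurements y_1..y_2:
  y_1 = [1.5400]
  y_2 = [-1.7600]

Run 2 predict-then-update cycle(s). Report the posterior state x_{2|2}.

x_post = [-0.6662]

step 1: x^-=[-3.3200]  P^-=[0.6900]  H_jac=[-6.6400]  S=[30.8418]  K=[-0.1486]  nu=[-9.4824]  x^+=[-1.9114]  P^+=[0.0094]
step 2: x^-=[-1.9114]  P^-=[0.2094]  H_jac=[-3.8228]  S=[3.4800]  K=[-0.2300]  nu=[-5.4134]  x^+=[-0.6662]  P^+=[0.0253]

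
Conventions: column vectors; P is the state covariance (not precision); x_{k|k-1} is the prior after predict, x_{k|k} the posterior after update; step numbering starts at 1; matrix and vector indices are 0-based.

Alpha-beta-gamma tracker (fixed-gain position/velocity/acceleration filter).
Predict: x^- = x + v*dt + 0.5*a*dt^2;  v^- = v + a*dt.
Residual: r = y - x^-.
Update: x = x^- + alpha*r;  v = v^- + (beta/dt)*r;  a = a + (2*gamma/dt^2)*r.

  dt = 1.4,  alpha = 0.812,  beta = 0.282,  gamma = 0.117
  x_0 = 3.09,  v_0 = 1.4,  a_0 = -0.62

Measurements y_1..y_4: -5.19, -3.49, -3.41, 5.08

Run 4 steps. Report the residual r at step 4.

step 1: x_pred=4.4424  r=-9.6324  x^+=-3.3791  v^+=-1.4082  a^+=-1.7700
step 2: x_pred=-7.0852  r=3.5952  x^+=-4.1659  v^+=-3.1620  a^+=-1.3408
step 3: x_pred=-9.9067  r=6.4967  x^+=-4.6314  v^+=-3.7305  a^+=-0.5651
step 4: x_pred=-10.4079  r=15.4879  x^+=2.1683  v^+=-1.4020  a^+=1.2839

resid = 15.4879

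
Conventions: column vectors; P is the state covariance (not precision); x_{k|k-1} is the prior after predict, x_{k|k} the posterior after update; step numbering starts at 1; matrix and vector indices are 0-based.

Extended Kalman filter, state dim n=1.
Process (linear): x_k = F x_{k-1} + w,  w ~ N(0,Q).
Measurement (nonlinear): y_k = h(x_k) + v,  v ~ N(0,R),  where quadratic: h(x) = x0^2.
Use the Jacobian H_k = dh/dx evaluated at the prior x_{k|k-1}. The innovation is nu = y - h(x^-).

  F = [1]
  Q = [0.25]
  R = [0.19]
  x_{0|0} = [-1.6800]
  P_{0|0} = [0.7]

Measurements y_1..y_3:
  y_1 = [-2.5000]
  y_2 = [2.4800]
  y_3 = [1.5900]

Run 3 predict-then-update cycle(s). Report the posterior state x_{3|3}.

step 1: x^-=[-1.6800]  P^-=[0.9500]  H_jac=[-3.3600]  S=[10.9151]  K=[-0.2924]  nu=[-5.3224]  x^+=[-0.1235]  P^+=[0.0165]
step 2: x^-=[-0.1235]  P^-=[0.2665]  H_jac=[-0.2471]  S=[0.2063]  K=[-0.3192]  nu=[2.4647]  x^+=[-0.9104]  P^+=[0.2455]
step 3: x^-=[-0.9104]  P^-=[0.4955]  H_jac=[-1.8207]  S=[1.8327]  K=[-0.4923]  nu=[0.7612]  x^+=[-1.2851]  P^+=[0.0514]

x_post = [-1.2851]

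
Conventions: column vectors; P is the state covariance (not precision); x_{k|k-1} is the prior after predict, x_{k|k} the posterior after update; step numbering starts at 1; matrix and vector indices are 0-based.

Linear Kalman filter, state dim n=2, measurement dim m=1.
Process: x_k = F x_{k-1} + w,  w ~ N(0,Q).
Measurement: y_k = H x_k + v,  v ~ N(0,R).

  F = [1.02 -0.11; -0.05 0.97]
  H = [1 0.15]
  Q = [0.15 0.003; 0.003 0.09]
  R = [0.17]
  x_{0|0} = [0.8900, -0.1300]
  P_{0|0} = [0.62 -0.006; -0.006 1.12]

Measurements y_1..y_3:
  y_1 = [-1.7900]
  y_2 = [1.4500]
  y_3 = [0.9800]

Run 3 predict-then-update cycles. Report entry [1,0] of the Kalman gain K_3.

K[1,0] = -0.3513

step 1: x^-=[0.9221, -0.1706]  P^-=[0.8099 -0.1541; -0.1541 1.1459]  S=[0.9595]  K=[0.8200; 0.0185]  nu=[-2.6865]  x^+=[-1.2810, -0.2204]  P^+=[0.1647 -0.1687; -0.1687 1.1456]
step 2: x^-=[-1.2823, -0.1498]  P^-=[0.3731 -0.2955; -0.2955 1.1847]  S=[0.4811]  K=[0.6834; -0.2448]  nu=[2.7548]  x^+=[0.6002, -0.8241]  P^+=[0.1484 -0.2150; -0.2150 1.1559]
step 3: x^-=[0.7028, -0.8294]  P^-=[0.3666 -0.3418; -0.3418 1.1988]  S=[0.4611]  K=[0.6840; -0.3513]  nu=[0.4016]  x^+=[0.9775, -0.9704]  P^+=[0.1509 -0.2310; -0.2310 1.1419]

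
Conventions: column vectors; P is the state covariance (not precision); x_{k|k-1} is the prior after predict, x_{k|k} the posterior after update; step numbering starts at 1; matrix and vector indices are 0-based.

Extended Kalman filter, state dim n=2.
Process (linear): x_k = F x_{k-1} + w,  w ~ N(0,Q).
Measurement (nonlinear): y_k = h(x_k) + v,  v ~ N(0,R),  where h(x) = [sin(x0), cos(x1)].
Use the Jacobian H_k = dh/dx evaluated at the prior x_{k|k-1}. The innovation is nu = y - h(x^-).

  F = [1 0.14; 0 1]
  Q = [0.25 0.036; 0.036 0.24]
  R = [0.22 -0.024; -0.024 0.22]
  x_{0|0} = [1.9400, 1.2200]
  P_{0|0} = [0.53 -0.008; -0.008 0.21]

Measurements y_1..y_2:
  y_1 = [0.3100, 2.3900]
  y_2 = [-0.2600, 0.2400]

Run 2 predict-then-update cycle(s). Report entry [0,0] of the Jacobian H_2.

H_jac[0,0] = -0.7630

step 1: x^-=[2.1108, 1.2200]  P^-=[0.7819 0.0574; 0.0574 0.4500]  H_jac=[-0.5141 0.0000; 0.0000 -0.9391]  S=[0.4267 0.0037; 0.0037 0.6169]  K=[-0.9414 -0.0817; -0.0632 -0.6847]  nu=[-0.5477, 2.0464]  x^+=[2.4592, -0.1465]  P^+=[0.3990 -0.0049; -0.0049 0.1588]
step 2: x^-=[2.4387, -0.1465]  P^-=[0.6508 0.0533; 0.0533 0.3988]  H_jac=[-0.7630 0.0000; 0.0000 0.1460]  S=[0.5988 -0.0299; -0.0299 0.2285]  K=[-0.8329 -0.0751; -0.0556 0.2475]  nu=[-0.9064, -0.7493]  x^+=[3.2499, -0.2816]  P^+=[0.2378 0.0238; 0.0238 0.3821]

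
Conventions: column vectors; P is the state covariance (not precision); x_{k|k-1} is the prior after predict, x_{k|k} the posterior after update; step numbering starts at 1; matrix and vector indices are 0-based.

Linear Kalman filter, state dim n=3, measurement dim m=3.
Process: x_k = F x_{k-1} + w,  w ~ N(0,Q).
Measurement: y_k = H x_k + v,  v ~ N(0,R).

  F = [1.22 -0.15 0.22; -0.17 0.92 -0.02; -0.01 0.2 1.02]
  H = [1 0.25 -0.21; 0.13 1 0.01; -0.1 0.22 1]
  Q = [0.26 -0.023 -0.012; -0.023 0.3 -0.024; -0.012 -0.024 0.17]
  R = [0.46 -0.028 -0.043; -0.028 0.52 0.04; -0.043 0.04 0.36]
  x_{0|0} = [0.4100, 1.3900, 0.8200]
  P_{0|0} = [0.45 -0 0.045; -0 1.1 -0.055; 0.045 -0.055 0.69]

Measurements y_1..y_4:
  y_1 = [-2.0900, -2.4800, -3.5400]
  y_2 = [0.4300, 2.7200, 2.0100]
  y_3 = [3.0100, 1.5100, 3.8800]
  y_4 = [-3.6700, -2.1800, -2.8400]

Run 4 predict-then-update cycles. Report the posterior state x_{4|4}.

x_post = [-1.2790, -0.6774, -0.2891]

step 1: x^-=[0.4721, 1.1927, 1.1103]  P^-=[1.0157 -0.2852 0.1662; -0.2852 1.2467 0.1059; 0.1662 0.1059 0.9086]  S=[1.3701 0.0944 -0.1311; 0.0944 1.7123 0.4581; -0.1311 0.4581 1.3650]  K=[0.6863 -0.1586 0.1205; -0.0386 0.6922 0.0634; 0.0780 -0.1164 0.7171]  nu=[-2.6271, -3.7452, -4.8655]  x^+=[-1.3233, -1.6068, -2.1478]  P^+=[0.3673 -0.1454 0.0763; -0.1454 0.3829 -0.0466; 0.0763 -0.0466 0.2680]
step 2: x^-=[-1.8460, -1.2103, -2.4989]  P^-=[0.9255 -0.3344 0.0963; -0.3344 0.6825 -0.0089; 0.0963 -0.0089 0.4442]  S=[1.2410 -0.0830 -0.1600; -0.0830 1.1314 0.2100; -0.1600 0.2100 0.8381]  K=[0.6623 -0.1549 0.0819; -0.0867 0.5483 0.0546; 0.0657 -0.0904 0.5514]  nu=[2.0538, 4.1953, 4.5906]  x^+=[-0.7596, 1.1623, -0.2118]  P^+=[0.3540 -0.1425 0.0616; -0.1425 0.3086 -0.0368; 0.0616 -0.0368 0.2063]
step 3: x^-=[-1.1477, 1.2027, 0.0240]  P^-=[0.8915 -0.3148 0.0662; -0.3148 0.6179 -0.0098; 0.0662 -0.0098 0.3813]  S=[1.2227 -0.0826 -0.1740; -0.0826 1.0711 0.1894; -0.1740 0.1894 0.7765]  K=[0.6525 -0.1459 0.0631; -0.0862 0.5219 0.0564; 0.0539 -0.0840 0.5124]  nu=[3.8621, 0.4562, 3.4766]  x^+=[1.5250, 1.3042, 1.9753]  P^+=[0.3471 -0.1373 0.0537; -0.1373 0.2943 -0.0336; 0.0537 -0.0336 0.1915]
step 4: x^-=[2.0994, 0.9011, 2.2604]  P^-=[0.8739 -0.3043 0.0546; -0.3043 0.6037 -0.0079; 0.0546 -0.0079 0.3668]  S=[1.2135 -0.0777 -0.1794; -0.0777 1.0594 0.1860; -0.1794 0.1860 0.7638]  K=[0.6472 -0.1418 0.0560; -0.0833 0.5161 0.0581; 0.0489 -0.0819 0.5023]  nu=[-5.5200, -3.3766, -5.0887]  x^+=[-1.2790, -0.6774, -0.2891]  P^+=[0.3436 -0.1348 0.0507; -0.1348 0.2909 -0.0323; 0.0507 -0.0323 0.1876]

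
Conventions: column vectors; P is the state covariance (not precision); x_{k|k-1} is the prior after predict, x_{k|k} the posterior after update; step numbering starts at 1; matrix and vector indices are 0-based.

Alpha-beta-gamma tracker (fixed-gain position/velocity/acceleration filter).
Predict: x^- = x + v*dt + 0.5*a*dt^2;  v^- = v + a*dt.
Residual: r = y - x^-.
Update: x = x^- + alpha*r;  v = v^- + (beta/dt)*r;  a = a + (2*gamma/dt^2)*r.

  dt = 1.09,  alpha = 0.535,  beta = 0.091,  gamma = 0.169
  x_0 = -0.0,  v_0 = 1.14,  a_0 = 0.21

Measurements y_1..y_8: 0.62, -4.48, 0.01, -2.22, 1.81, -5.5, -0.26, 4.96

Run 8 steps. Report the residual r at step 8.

resid = 7.4566

step 1: x_pred=1.3674  r=-0.7474  x^+=0.9675  v^+=1.3065  a^+=-0.0026
step 2: x_pred=2.3901  r=-6.8701  x^+=-1.2854  v^+=0.7301  a^+=-1.9571
step 3: x_pred=-1.6522  r=1.6622  x^+=-0.7629  v^+=-1.2643  a^+=-1.4842
step 4: x_pred=-3.0227  r=0.8027  x^+=-2.5933  v^+=-2.8151  a^+=-1.2558
step 5: x_pred=-6.4077  r=8.2177  x^+=-2.0112  v^+=-3.4978  a^+=1.0820
step 6: x_pred=-5.1811  r=-0.3189  x^+=-5.3517  v^+=-2.3451  a^+=0.9913
step 7: x_pred=-7.3190  r=7.0590  x^+=-3.5424  v^+=-0.6752  a^+=2.9995
step 8: x_pred=-2.4966  r=7.4566  x^+=1.4927  v^+=3.2167  a^+=5.1208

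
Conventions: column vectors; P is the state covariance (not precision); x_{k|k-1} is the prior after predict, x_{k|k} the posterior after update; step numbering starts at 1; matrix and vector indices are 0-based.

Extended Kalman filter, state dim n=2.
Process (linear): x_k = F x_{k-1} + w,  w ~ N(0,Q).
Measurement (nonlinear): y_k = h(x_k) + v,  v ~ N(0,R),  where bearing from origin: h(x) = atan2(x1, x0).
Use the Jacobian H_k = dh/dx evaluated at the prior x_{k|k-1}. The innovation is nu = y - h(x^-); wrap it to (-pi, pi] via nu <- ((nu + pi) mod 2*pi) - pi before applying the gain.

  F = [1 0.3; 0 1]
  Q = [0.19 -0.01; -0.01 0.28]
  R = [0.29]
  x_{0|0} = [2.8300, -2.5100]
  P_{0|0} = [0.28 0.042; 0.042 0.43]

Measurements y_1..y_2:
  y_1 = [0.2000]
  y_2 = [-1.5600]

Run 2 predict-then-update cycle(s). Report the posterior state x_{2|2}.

x_post = [1.4888, -2.5065]

step 1: x^-=[2.0770, -2.5100]  P^-=[0.5339 0.1610; 0.1610 0.7100]  H_jac=[0.2365 0.1957]  S=[0.3619]  K=[0.4359; 0.4890]  nu=[1.0795]  x^+=[2.5475, -1.9821]  P^+=[0.4651 0.0838; 0.0838 0.6234]
step 2: x^-=[1.9529, -1.9821]  P^-=[0.7616 0.2609; 0.2609 0.9034]  H_jac=[0.2560 0.2522]  S=[0.4311]  K=[0.6049; 0.6835]  nu=[-0.7672]  x^+=[1.4888, -2.5065]  P^+=[0.6038 0.0826; 0.0826 0.7020]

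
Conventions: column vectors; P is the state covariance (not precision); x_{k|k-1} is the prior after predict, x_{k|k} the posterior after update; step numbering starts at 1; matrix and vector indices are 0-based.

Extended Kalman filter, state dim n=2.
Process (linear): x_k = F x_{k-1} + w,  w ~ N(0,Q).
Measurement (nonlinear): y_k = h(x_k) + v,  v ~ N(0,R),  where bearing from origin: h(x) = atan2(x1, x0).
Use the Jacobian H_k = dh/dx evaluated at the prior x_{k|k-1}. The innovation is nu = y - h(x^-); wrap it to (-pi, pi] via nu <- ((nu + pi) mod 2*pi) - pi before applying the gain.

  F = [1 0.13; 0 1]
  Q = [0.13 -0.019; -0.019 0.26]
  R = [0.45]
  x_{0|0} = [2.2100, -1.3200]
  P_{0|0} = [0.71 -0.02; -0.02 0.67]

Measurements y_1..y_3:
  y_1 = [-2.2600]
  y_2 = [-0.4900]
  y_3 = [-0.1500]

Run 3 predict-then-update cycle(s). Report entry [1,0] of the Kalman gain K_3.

K[1,0] = 0.4311

step 1: x^-=[2.0384, -1.3200]  P^-=[0.8461 0.0481; 0.0481 0.9300]  H_jac=[0.2238 0.3456]  S=[0.6109]  K=[0.3372; 0.5438]  nu=[-1.6853]  x^+=[1.4701, -2.2364]  P^+=[0.7767 -0.0639; -0.0639 0.7494]
step 2: x^-=[1.1794, -2.2364]  P^-=[0.9027 0.0145; 0.0145 1.0094]  H_jac=[0.3499 0.1845]  S=[0.5967]  K=[0.5337; 0.3206]  nu=[0.5955]  x^+=[1.4972, -2.0455]  P^+=[0.7327 -0.0876; -0.0876 0.9480]
step 3: x^-=[1.2313, -2.0455]  P^-=[0.8560 0.0166; 0.0166 1.2080]  H_jac=[0.3588 0.2160]  S=[0.6192]  K=[0.5019; 0.4311]  nu=[0.8790]  x^+=[1.6724, -1.6666]  P^+=[0.7000 -0.1173; -0.1173 1.0930]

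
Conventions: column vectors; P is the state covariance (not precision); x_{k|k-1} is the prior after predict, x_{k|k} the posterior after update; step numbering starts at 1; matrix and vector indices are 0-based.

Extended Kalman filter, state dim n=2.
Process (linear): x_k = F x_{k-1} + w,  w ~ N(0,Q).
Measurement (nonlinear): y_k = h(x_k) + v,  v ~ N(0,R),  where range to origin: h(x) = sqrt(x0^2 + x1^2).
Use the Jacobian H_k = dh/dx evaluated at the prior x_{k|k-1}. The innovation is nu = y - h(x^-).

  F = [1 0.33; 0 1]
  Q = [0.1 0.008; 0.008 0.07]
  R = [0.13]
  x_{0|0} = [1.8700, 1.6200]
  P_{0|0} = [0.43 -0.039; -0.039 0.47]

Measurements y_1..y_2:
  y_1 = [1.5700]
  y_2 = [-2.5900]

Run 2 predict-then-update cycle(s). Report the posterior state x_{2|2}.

x_post = [-0.6280, -1.0040]

step 1: x^-=[2.4046, 1.6200]  P^-=[0.5554 0.1241; 0.1241 0.5400]  H_jac=[0.8293 0.5587]  S=[0.7956]  K=[0.6661; 0.5086]  nu=[-1.3294]  x^+=[1.5191, 0.9439]  P^+=[0.2024 -0.1454; -0.1454 0.3342]
step 2: x^-=[1.8305, 0.9439]  P^-=[0.2428 -0.0272; -0.0272 0.4042]  H_jac=[0.8888 0.4583]  S=[0.3846]  K=[0.5288; 0.4189]  nu=[-4.6496]  x^+=[-0.6280, -1.0040]  P^+=[0.1353 -0.1123; -0.1123 0.3367]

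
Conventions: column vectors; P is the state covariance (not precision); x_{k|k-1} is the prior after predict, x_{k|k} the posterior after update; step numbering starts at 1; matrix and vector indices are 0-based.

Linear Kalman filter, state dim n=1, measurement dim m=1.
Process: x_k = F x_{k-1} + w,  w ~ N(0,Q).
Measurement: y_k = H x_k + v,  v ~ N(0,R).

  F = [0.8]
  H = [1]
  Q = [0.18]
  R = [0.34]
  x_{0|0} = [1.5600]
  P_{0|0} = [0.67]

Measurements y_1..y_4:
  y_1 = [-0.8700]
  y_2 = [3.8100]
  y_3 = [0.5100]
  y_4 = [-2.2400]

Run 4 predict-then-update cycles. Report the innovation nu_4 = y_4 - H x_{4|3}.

step 1: x^-=[1.2480]  P^-=[0.6088]  S=[0.9488]  K=[0.6417]  nu=[-2.1180]  x^+=[-0.1110]  P^+=[0.2182]
step 2: x^-=[-0.0888]  P^-=[0.3196]  S=[0.6596]  K=[0.4846]  nu=[3.8988]  x^+=[1.8004]  P^+=[0.1647]
step 3: x^-=[1.4403]  P^-=[0.2854]  S=[0.6254]  K=[0.4564]  nu=[-0.9303]  x^+=[1.0157]  P^+=[0.1552]
step 4: x^-=[0.8126]  P^-=[0.2793]  S=[0.6193]  K=[0.4510]  nu=[-3.0526]  x^+=[-0.5641]  P^+=[0.1533]

innov = [-3.0526]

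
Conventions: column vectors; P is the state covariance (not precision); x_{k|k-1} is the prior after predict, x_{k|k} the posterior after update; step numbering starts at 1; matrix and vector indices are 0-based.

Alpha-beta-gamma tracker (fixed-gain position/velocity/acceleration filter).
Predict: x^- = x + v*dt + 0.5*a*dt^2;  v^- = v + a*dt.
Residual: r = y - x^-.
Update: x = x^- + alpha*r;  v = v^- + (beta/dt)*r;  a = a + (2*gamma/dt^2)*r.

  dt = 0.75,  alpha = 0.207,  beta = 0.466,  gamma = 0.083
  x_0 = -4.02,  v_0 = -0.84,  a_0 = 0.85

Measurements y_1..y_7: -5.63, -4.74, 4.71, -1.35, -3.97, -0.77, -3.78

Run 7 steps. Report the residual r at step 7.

resid = -4.7254

step 1: x_pred=-4.4109  r=-1.2191  x^+=-4.6633  v^+=-0.9599  a^+=0.4902
step 2: x_pred=-5.2454  r=0.5054  x^+=-5.1408  v^+=-0.2783  a^+=0.6394
step 3: x_pred=-5.1696  r=9.8796  x^+=-3.1245  v^+=6.3398  a^+=3.5550
step 4: x_pred=2.6301  r=-3.9801  x^+=1.8063  v^+=6.5330  a^+=2.3804
step 5: x_pred=7.3755  r=-11.3455  x^+=5.0270  v^+=1.2690  a^+=-0.9678
step 6: x_pred=5.7065  r=-6.4765  x^+=4.3659  v^+=-3.4810  a^+=-2.8791
step 7: x_pred=0.9454  r=-4.7254  x^+=-0.0327  v^+=-8.5764  a^+=-4.2736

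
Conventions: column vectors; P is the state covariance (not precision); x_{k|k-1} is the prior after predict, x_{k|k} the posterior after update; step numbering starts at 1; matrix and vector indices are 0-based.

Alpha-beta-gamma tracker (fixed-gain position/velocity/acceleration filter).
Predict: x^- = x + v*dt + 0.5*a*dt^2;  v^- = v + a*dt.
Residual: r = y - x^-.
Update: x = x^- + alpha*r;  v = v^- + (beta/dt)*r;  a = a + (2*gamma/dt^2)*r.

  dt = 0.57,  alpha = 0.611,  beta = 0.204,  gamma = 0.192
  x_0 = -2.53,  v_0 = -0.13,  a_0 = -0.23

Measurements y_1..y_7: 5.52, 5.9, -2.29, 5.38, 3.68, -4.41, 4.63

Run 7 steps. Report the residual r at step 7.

step 1: x_pred=-2.6415  r=8.1615  x^+=2.3452  v^+=2.6598  a^+=9.4161
step 2: x_pred=5.3909  r=0.5091  x^+=5.7020  v^+=8.2092  a^+=10.0177
step 3: x_pred=12.0086  r=-14.2986  x^+=3.2722  v^+=8.8019  a^+=-6.8818
step 4: x_pred=7.1713  r=-1.7913  x^+=6.0768  v^+=4.2382  a^+=-8.9989
step 5: x_pred=7.0307  r=-3.3507  x^+=4.9834  v^+=-2.0904  a^+=-12.9591
step 6: x_pred=1.6867  r=-6.0967  x^+=-2.0384  v^+=-11.6591  a^+=-20.1648
step 7: x_pred=-11.9598  r=16.5898  x^+=-1.8234  v^+=-17.2156  a^+=-0.5572

resid = 16.5898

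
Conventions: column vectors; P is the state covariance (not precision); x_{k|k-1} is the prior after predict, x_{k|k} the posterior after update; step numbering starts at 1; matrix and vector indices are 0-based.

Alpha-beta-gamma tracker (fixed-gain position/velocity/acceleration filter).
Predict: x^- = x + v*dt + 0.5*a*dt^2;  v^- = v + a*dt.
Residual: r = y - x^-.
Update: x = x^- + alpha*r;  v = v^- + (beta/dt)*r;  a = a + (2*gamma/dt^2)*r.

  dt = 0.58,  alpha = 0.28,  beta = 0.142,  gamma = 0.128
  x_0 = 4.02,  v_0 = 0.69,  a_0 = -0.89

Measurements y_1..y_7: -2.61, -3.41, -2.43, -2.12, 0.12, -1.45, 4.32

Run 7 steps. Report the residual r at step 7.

resid = 8.9589

step 1: x_pred=4.2705  r=-6.8805  x^+=2.3440  v^+=-1.5107  a^+=-6.1261
step 2: x_pred=0.4373  r=-3.8473  x^+=-0.6399  v^+=-6.0058  a^+=-9.0539
step 3: x_pred=-5.6461  r=3.2161  x^+=-4.7456  v^+=-10.4696  a^+=-6.6064
step 4: x_pred=-11.9292  r=9.8092  x^+=-9.1826  v^+=-11.8998  a^+=0.8584
step 5: x_pred=-15.9401  r=16.0601  x^+=-11.4433  v^+=-7.4699  a^+=13.0801
step 6: x_pred=-13.5758  r=12.1258  x^+=-10.1806  v^+=3.0852  a^+=22.3078
step 7: x_pred=-4.6389  r=8.9589  x^+=-2.1304  v^+=18.2172  a^+=29.1256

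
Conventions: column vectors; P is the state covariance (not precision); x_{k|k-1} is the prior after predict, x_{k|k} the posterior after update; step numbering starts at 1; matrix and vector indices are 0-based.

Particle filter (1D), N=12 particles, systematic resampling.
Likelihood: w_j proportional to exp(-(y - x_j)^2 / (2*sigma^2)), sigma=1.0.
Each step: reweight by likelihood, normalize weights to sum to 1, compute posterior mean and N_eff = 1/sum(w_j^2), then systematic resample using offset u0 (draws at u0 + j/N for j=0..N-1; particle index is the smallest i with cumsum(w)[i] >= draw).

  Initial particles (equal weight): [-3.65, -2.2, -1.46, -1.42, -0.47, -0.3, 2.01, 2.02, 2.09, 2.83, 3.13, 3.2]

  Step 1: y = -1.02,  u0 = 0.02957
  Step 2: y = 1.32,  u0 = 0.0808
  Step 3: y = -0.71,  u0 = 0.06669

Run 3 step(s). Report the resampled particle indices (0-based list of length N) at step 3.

step 1: w=[0.0078, 0.1240, 0.2258, 0.2296, 0.2138, 0.1919, 0.0025, 0.0024, 0.0020, 0.0002, 0.0000, 0.0000]  mean=-1.1001  Neff=4.9591  idx=[1, 1, 2, 2, 3, 3, 3, 4, 4, 4, 5, 5]
step 2: w=[0.0016, 0.0016, 0.0167, 0.0167, 0.0186, 0.0186, 0.0186, 0.1600, 0.1600, 0.1600, 0.2138, 0.2138]  mean=-0.4889  Neff=5.8883  idx=[6, 7, 7, 8, 9, 9, 10, 10, 10, 11, 11, 11]
step 3: w=[0.0697, 0.0871, 0.0871, 0.0871, 0.0871, 0.0871, 0.0824, 0.0824, 0.0824, 0.0824, 0.0824, 0.0824]  mean=-0.4521  Neff=11.9623  idx=[0, 1, 2, 3, 4, 5, 6, 7, 8, 9, 10, 11]

resampled_idx = [0, 1, 2, 3, 4, 5, 6, 7, 8, 9, 10, 11]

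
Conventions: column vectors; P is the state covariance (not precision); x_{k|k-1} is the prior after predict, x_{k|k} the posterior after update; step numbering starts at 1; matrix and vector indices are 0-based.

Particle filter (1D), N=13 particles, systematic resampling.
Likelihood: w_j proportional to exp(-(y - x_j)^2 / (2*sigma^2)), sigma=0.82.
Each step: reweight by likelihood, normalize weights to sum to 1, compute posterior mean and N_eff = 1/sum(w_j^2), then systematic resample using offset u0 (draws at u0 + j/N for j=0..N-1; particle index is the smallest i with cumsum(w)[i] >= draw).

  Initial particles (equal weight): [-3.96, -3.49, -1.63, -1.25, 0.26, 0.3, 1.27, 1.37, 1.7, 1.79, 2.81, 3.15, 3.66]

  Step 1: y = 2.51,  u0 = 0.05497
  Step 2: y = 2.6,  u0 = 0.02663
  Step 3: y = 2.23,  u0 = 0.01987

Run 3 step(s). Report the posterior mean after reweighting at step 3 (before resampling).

post_mean = 2.4125

step 1: w=[0.0000, 0.0000, 0.0000, 0.0000, 0.0057, 0.0065, 0.0779, 0.0930, 0.1501, 0.1663, 0.2287, 0.1803, 0.0915]  mean=2.3281  Neff=6.3222  idx=[6, 7, 8, 8, 9, 9, 10, 10, 10, 11, 11, 11, 12]
step 2: w=[0.0310, 0.0375, 0.0633, 0.0633, 0.0710, 0.0710, 0.1119, 0.1119, 0.1119, 0.0923, 0.0923, 0.0923, 0.0501]  mean=2.5596  Neff=11.6116  idx=[0, 2, 3, 4, 5, 6, 7, 8, 8, 9, 10, 11, 11]
step 3: w=[0.0553, 0.0891, 0.0891, 0.0951, 0.0951, 0.0855, 0.0855, 0.0855, 0.0855, 0.0585, 0.0585, 0.0585, 0.0585]  mean=2.4125  Neff=12.5006  idx=[0, 1, 2, 3, 3, 4, 5, 6, 7, 8, 9, 10, 12]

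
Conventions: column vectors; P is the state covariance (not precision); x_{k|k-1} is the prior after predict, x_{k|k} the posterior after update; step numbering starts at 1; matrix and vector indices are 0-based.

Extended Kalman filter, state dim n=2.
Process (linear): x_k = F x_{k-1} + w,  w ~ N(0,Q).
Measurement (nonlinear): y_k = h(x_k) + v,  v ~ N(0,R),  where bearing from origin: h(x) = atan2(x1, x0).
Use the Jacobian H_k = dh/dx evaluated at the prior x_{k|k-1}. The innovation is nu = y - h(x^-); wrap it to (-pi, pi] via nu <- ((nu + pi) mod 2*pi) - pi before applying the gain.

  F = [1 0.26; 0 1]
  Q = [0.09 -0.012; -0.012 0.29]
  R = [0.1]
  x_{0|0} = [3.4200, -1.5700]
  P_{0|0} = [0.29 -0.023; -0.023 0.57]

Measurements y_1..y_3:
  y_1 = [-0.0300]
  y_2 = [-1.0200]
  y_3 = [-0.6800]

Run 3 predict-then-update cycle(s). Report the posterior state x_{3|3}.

x_post = [2.2029, -1.8819]

step 1: x^-=[3.0118, -1.5700]  P^-=[0.4066 0.1132; 0.1132 0.8600]  H_jac=[0.1361 0.2611]  S=[0.1742]  K=[0.4873; 1.3774]  nu=[0.4505]  x^+=[3.2313, -0.9494]  P^+=[0.3652 -0.0037; -0.0037 0.5295]
step 2: x^-=[2.9845, -0.9494]  P^-=[0.4891 0.1219; 0.1219 0.8195]  H_jac=[0.0968 0.3043]  S=[0.1876]  K=[0.4500; 1.3918]  nu=[-0.7120]  x^+=[2.6641, -1.9404]  P^+=[0.4511 0.0044; 0.0044 0.4560]
step 3: x^-=[2.1596, -1.9404]  P^-=[0.5742 0.1110; 0.1110 0.7460]  H_jac=[0.2302 0.2562]  S=[0.1925]  K=[0.8344; 1.1257]  nu=[0.0520]  x^+=[2.2029, -1.8819]  P^+=[0.4402 -0.0698; -0.0698 0.5021]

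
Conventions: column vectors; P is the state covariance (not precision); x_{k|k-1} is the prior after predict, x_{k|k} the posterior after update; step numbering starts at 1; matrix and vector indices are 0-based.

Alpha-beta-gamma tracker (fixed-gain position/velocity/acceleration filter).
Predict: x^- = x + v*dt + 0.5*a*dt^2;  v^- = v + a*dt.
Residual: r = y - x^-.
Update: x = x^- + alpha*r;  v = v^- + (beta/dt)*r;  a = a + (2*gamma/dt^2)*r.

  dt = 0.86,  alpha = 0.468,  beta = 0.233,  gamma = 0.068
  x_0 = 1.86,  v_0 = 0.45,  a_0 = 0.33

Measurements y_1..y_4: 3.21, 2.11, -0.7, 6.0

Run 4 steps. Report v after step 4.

step 1: x_pred=2.3690  r=0.8410  x^+=2.7626  v^+=0.9616  a^+=0.4846
step 2: x_pred=3.7688  r=-1.6588  x^+=2.9925  v^+=0.9290  a^+=0.1796
step 3: x_pred=3.8579  r=-4.5579  x^+=1.7248  v^+=-0.1514  a^+=-0.6585
step 4: x_pred=1.3511  r=4.6489  x^+=3.5268  v^+=0.5418  a^+=0.1964

v_post = 0.5418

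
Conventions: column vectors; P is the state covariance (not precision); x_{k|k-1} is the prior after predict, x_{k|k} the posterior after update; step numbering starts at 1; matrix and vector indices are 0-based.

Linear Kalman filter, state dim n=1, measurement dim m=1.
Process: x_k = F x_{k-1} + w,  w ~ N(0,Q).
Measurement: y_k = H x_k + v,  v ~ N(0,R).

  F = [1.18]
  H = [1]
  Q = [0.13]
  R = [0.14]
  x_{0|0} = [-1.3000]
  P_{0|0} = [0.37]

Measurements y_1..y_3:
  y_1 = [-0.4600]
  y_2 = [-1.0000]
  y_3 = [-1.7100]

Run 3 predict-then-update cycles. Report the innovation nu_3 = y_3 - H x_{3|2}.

step 1: x^-=[-1.5340]  P^-=[0.6452]  S=[0.7852]  K=[0.8217]  nu=[1.0740]  x^+=[-0.6515]  P^+=[0.1150]
step 2: x^-=[-0.7688]  P^-=[0.2902]  S=[0.4302]  K=[0.6746]  nu=[-0.2312]  x^+=[-0.9247]  P^+=[0.0944]
step 3: x^-=[-1.0912]  P^-=[0.2615]  S=[0.4015]  K=[0.6513]  nu=[-0.6188]  x^+=[-1.4942]  P^+=[0.0912]

innov = [-0.6188]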